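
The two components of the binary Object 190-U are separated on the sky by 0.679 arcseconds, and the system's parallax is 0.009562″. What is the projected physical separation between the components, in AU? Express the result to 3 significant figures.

d = 1/p = 1/0.009562″ = 104.58 pc.
At distance d (pc), an angle of θ arcsec spans θ·d AU: s = 0.679 × 104.58 = 71.01 AU.

71.0 AU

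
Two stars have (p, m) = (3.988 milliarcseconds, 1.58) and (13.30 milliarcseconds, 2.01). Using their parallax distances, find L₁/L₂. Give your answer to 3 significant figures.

d₁ = 1/p₁ = 1/0.003988″ = 250.75 pc; d₂ = 1/p₂ = 1/0.01330″ = 75.188 pc.
M₁ = m₁ − 5 log₁₀ d₁ + 5 = 1.58 − 11.9962 + 5 = -5.4162.
M₂ = 2.01 − 9.3807 + 5 = -2.3707.
L₁/L₂ = 10^(0.4(M₂ − M₁)) = 10^(0.4 × 3.0455) = 10^1.21820 = 16.527.

L₁/L₂ = 16.5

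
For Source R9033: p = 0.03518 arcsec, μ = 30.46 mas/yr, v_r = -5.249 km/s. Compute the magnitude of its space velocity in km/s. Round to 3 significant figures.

6.66 km/s

d = 1/p = 1/0.03518″ = 28.425 pc.
μ = 30.46 mas/yr = 0.03046 ″/yr.
v_t = 4.740 μ d = 4.740 × 0.03046 × 28.425 = 4.104 km/s.
v = √(v_r² + v_t²) = √((-5.249)² + 4.104²) = √44.3948 = 6.6629 km/s.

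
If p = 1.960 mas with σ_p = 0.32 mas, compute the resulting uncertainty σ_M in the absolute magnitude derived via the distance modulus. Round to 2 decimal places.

σ_M = 0.35 mag

M = m − 5 log₁₀ d + 5 = m + 5 log₁₀ p + 5, so ∂M/∂p = 5/(p ln 10).
σ_M = (5/ln 10) · (σ_p/p) = 2.1715 × 0.32/1.960 = 2.1715 × 0.16327 = 0.35454.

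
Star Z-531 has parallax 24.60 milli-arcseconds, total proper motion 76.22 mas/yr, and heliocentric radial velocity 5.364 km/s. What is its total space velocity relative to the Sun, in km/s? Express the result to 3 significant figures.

15.6 km/s

d = 1/p = 1/0.02460″ = 40.65 pc.
μ = 76.22 mas/yr = 0.07622 ″/yr.
v_t = 4.740 μ d = 4.740 × 0.07622 × 40.65 = 14.686 km/s.
v = √(v_r² + v_t²) = √(5.364² + 14.686²) = √244.451 = 15.635 km/s.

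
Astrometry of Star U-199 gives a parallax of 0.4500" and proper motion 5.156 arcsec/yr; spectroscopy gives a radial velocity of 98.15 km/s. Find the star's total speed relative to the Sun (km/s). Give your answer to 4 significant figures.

d = 1/p = 1/0.4500″ = 2.2222 pc.
v_t = 4.740 μ d = 4.740 × 5.156 × 2.2222 = 54.309 km/s.
v = √(v_r² + v_t²) = √(98.15² + 54.309²) = √12582.9 = 112.17 km/s.

112.2 km/s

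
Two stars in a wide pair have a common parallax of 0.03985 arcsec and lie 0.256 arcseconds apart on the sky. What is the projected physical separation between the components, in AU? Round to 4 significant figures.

6.424 AU

d = 1/p = 1/0.03985″ = 25.094 pc.
At distance d (pc), an angle of θ arcsec spans θ·d AU: s = 0.256 × 25.094 = 6.4241 AU.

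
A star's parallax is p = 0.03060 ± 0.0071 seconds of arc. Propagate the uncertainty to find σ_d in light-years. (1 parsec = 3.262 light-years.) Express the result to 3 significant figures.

24.7 ly

d = 1/p, so σ_d = σ_p / p².
σ_d = 0.00710 / (0.03060)² = 0.00710 / 0.00093636 = 7.5826 pc = 7.5826 × 3.262 ly = 24.734 ly.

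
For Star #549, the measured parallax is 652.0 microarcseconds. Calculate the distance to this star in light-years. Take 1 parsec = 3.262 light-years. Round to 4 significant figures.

5003 light years

p = 652.0 microarcseconds = 0.0006520 arcsec.
d = 1/p = 1/0.0006520 = 1533.7 pc.
In light-years: 1533.7 × 3.262 = 5002.9 ly.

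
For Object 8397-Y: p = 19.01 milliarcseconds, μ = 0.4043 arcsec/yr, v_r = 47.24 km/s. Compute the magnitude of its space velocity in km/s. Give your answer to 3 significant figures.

d = 1/p = 1/0.01901″ = 52.604 pc.
v_t = 4.740 μ d = 4.740 × 0.4043 × 52.604 = 100.81 km/s.
v = √(v_r² + v_t²) = √(47.24² + 100.81²) = √12394.3 = 111.33 km/s.

111 km/s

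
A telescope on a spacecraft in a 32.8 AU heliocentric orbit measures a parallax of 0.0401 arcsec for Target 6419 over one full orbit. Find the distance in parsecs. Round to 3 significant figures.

818 pc

With baseline B (in AU) and parallax p (in arcsec), d = B/p parsecs.
d = 32.8 / 0.0401 = 817.96 pc.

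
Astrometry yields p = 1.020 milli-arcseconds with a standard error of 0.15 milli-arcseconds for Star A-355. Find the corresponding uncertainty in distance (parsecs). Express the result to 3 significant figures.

d = 1/p, so σ_d = σ_p / p².
σ_d = 0.000150 / (0.001020)² = 0.000150 / 0.0000010404 = 144.18 pc.

144 pc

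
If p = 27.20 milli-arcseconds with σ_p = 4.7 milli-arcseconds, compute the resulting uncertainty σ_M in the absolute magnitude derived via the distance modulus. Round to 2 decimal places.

σ_M = 0.38 mag

M = m − 5 log₁₀ d + 5 = m + 5 log₁₀ p + 5, so ∂M/∂p = 5/(p ln 10).
σ_M = (5/ln 10) · (σ_p/p) = 2.1715 × 4.7/27.20 = 2.1715 × 0.17279 = 0.37521.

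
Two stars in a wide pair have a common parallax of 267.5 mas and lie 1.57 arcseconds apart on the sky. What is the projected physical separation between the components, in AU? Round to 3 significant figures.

5.87 AU

d = 1/p = 1/0.2675″ = 3.7383 pc.
At distance d (pc), an angle of θ arcsec spans θ·d AU: s = 1.57 × 3.7383 = 5.8691 AU.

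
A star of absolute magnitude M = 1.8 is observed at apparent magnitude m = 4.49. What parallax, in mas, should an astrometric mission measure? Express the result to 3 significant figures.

m − M = 4.49 − 1.8 = 2.69.
d = 10^((m−M)/5 + 1) = 10^1.538 = 34.514 pc.
p = 1/d = 1/34.514 = 0.028974 arcsec = 28.974 mas.

29.0 mas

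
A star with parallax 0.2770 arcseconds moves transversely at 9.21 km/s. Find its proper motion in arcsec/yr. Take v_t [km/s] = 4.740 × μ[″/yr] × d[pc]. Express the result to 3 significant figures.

0.538 arcsec/yr

d = 1/p = 1/0.2770″ = 3.6101 pc.
μ = v_t / (4.74 d) = 9.21 / (4.74 × 3.6101) = 9.21 / 17.112 = 0.53822 ″/yr.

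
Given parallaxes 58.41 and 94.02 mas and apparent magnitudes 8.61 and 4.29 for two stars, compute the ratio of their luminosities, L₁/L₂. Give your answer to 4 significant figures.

L₁/L₂ = 0.04847

d₁ = 1/p₁ = 1/0.05841″ = 17.12 pc; d₂ = 1/p₂ = 1/0.09402″ = 10.636 pc.
M₁ = m₁ − 5 log₁₀ d₁ + 5 = 8.61 − 6.1675 + 5 = 7.4425.
M₂ = 4.29 − 5.1339 + 5 = 4.1561.
L₁/L₂ = 10^(0.4(M₂ − M₁)) = 10^(0.4 × (-3.2864)) = 10^(-1.31456) = 0.048466.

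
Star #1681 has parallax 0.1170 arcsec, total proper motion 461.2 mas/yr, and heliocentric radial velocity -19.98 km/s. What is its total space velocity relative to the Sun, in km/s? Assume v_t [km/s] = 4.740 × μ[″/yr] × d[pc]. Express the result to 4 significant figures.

d = 1/p = 1/0.1170″ = 8.547 pc.
μ = 461.2 mas/yr = 0.4612 ″/yr.
v_t = 4.740 μ d = 4.740 × 0.4612 × 8.547 = 18.684 km/s.
v = √(v_r² + v_t²) = √((-19.98)² + 18.684²) = √748.292 = 27.355 km/s.

27.36 km/s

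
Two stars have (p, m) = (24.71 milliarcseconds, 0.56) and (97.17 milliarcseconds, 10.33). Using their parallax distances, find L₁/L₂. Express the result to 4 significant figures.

d₁ = 1/p₁ = 1/0.02471″ = 40.469 pc; d₂ = 1/p₂ = 1/0.09717″ = 10.291 pc.
M₁ = m₁ − 5 log₁₀ d₁ + 5 = 0.56 − 8.0356 + 5 = -2.4756.
M₂ = 10.33 − 5.0623 + 5 = 10.2677.
L₁/L₂ = 10^(0.4(M₂ − M₁)) = 10^(0.4 × 12.7433) = 10^5.09732 = 1.2512 × 10^5.

L₁/L₂ = 125100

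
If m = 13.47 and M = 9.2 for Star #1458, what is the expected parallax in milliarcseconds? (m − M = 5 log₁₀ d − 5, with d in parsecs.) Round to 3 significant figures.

m − M = 13.47 − 9.2 = 4.27.
d = 10^((m−M)/5 + 1) = 10^1.854 = 71.45 pc.
p = 1/d = 1/71.45 = 0.013996 arcsec = 13.996 mas.

14.0 mas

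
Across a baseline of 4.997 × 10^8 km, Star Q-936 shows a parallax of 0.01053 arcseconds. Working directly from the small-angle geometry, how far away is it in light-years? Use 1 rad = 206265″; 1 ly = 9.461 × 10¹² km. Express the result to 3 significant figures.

1030 ly

θ = 0.01053″ = 0.01053/206265 = 5.1051 × 10^-8 rad.
d = B/θ = (4.997 × 10^8) / (5.1051 × 10^-8) = 9.7883 × 10^15 km = (9.7883 × 10^15) / (9.461 × 10^12) ly = 1034.6 ly.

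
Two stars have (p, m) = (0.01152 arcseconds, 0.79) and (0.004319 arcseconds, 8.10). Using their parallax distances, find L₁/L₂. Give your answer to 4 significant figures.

d₁ = 1/p₁ = 1/0.01152″ = 86.806 pc; d₂ = 1/p₂ = 1/0.004319″ = 231.54 pc.
M₁ = m₁ − 5 log₁₀ d₁ + 5 = 0.79 − 9.6927 + 5 = -3.9027.
M₂ = 8.10 − 11.8231 + 5 = 1.2769.
L₁/L₂ = 10^(0.4(M₂ − M₁)) = 10^(0.4 × 5.1796) = 10^2.07184 = 117.99.

L₁/L₂ = 118.0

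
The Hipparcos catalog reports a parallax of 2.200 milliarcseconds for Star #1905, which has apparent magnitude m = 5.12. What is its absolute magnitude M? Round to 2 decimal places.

d = 1/p = 1/0.002200″ = 454.55 pc.
m − M = 5 log₁₀(454.55) − 5 = 13.2879 − 5 = 8.2879.
M = m − (m − M) = 5.12 − 8.2879 = -3.17.

M = -3.17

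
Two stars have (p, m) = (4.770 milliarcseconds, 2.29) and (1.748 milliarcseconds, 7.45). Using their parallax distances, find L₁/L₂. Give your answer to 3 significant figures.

d₁ = 1/p₁ = 1/0.004770″ = 209.64 pc; d₂ = 1/p₂ = 1/0.001748″ = 572.08 pc.
M₁ = m₁ − 5 log₁₀ d₁ + 5 = 2.29 − 11.6074 + 5 = -4.3174.
M₂ = 7.45 − 13.7873 + 5 = -1.3373.
L₁/L₂ = 10^(0.4(M₂ − M₁)) = 10^(0.4 × 2.9801) = 10^1.19204 = 15.561.

L₁/L₂ = 15.6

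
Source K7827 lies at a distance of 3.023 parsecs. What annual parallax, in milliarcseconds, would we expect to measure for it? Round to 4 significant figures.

p = 1/d = 1/3.023 = 0.3308 arcsec.
= 0.3308 × 1000 = 330.8 mas.

330.8 mas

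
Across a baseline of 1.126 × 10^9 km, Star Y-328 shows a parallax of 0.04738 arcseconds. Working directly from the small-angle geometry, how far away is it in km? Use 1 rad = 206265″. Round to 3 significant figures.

θ = 0.04738″ = 0.04738/206265 = 2.2970 × 10^-7 rad.
d = B/θ = (1.126 × 10^9) / (2.2970 × 10^-7) = 4.9020 × 10^15 km.

4.90 × 10^15 km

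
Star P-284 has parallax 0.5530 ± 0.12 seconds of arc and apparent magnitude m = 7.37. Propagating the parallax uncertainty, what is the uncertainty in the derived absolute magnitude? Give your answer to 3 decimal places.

M = m − 5 log₁₀ d + 5 = m + 5 log₁₀ p + 5, so ∂M/∂p = 5/(p ln 10).
σ_M = (5/ln 10) · (σ_p/p) = 2.1715 × 0.12/0.5530 = 2.1715 × 0.217 = 0.47122.

σ_M = 0.471 mag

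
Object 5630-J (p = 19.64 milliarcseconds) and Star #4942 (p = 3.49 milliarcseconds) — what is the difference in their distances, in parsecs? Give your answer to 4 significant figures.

d_A = 1/0.01964″ = 50.916 pc; d_B = 1/0.003490″ = 286.53 pc.
|d_B − d_A| = |286.53 − 50.916| = 235.61 pc.

235.6 pc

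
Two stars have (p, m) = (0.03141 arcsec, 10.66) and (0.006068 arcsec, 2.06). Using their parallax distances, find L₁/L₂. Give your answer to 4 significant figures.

L₁/L₂ = 1.355 × 10^-5

d₁ = 1/p₁ = 1/0.03141″ = 31.837 pc; d₂ = 1/p₂ = 1/0.006068″ = 164.8 pc.
M₁ = m₁ − 5 log₁₀ d₁ + 5 = 10.66 − 7.5147 + 5 = 8.1453.
M₂ = 2.06 − 11.0848 + 5 = -4.0248.
L₁/L₂ = 10^(0.4(M₂ − M₁)) = 10^(0.4 × (-12.1701)) = 10^(-4.86804) = 0.000013551.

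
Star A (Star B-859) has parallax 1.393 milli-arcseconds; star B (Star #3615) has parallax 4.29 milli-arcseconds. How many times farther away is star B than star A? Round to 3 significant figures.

0.325

Since d = 1/p, d_B/d_A = p_A/p_B.
= 1.393 / 4.29 = 0.32471.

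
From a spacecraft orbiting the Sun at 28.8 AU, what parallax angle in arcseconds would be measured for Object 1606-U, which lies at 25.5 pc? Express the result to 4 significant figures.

p (arcsec) = B (AU) / d (pc).
p = 28.8 / 25.5 = 1.1294 arcsec.

1.129 arcsec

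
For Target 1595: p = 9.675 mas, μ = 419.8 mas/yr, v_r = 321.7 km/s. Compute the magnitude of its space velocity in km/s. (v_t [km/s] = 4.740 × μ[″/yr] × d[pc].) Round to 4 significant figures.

381.8 km/s

d = 1/p = 1/0.009675″ = 103.36 pc.
μ = 419.8 mas/yr = 0.4198 ″/yr.
v_t = 4.740 μ d = 4.740 × 0.4198 × 103.36 = 205.67 km/s.
v = √(v_r² + v_t²) = √(321.7² + 205.67²) = √145791 = 381.83 km/s.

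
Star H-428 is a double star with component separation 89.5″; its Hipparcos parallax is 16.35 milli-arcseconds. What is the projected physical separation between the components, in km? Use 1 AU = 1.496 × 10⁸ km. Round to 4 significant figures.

8.189 × 10^11 km

d = 1/p = 1/0.01635″ = 61.162 pc.
At distance d (pc), an angle of θ arcsec spans θ·d AU: s = 89.5 × 61.162 = 5474 AU.
= 5474 × 1.496 × 10⁸ km = 8.1891 × 10^11 km.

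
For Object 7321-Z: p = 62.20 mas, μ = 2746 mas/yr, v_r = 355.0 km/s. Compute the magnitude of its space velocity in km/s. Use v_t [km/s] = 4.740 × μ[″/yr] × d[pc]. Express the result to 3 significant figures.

d = 1/p = 1/0.06220″ = 16.077 pc.
μ = 2746 mas/yr = 2.746 ″/yr.
v_t = 4.740 μ d = 4.740 × 2.746 × 16.077 = 209.26 km/s.
v = √(v_r² + v_t²) = √(355.0² + 209.26²) = √169815 = 412.09 km/s.

412 km/s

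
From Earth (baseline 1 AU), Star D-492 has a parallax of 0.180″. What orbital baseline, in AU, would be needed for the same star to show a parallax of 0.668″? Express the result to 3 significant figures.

Parallax scales linearly with baseline: p ∝ B, so B = p_target / p_Earth × 1 AU.
B = 0.668 / 0.180 = 3.7111 AU.

3.71 AU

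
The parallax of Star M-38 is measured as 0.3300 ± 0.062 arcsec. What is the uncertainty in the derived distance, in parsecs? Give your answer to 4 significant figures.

0.5693 pc

d = 1/p, so σ_d = σ_p / p².
σ_d = 0.0620 / (0.3300)² = 0.0620 / 0.1089 = 0.56933 pc.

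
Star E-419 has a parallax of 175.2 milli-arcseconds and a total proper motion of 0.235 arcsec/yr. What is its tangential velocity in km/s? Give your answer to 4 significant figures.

d = 1/p = 1/0.1752″ = 5.7078 pc.
v_t = 4.74 × μ × d = 4.74 × 0.235 × 5.7078 = 6.3579 km/s.

6.358 km/s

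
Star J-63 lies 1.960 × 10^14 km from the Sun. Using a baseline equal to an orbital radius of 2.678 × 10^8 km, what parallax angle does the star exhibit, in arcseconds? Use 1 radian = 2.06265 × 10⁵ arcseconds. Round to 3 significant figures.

θ ≈ B/d = (2.678 × 10^8) / (1.960 × 10^14) = 1.3663 × 10^-6 rad.
In arcseconds: 1.3663 × 10^-6 × 206265 = 0.28182″.

0.282 arcsec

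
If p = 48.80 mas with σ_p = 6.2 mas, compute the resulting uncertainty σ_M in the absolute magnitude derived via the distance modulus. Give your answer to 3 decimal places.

σ_M = 0.276 mag

M = m − 5 log₁₀ d + 5 = m + 5 log₁₀ p + 5, so ∂M/∂p = 5/(p ln 10).
σ_M = (5/ln 10) · (σ_p/p) = 2.1715 × 6.2/48.80 = 2.1715 × 0.12705 = 0.27589.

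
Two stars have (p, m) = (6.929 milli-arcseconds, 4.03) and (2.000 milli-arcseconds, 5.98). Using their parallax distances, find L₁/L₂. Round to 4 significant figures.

L₁/L₂ = 0.5020

d₁ = 1/p₁ = 1/0.006929″ = 144.32 pc; d₂ = 1/p₂ = 1/0.002000″ = 500 pc.
M₁ = m₁ − 5 log₁₀ d₁ + 5 = 4.03 − 10.7966 + 5 = -1.7666.
M₂ = 5.98 − 13.4949 + 5 = -2.5149.
L₁/L₂ = 10^(0.4(M₂ − M₁)) = 10^(0.4 × (-0.7483)) = 10^(-0.29932) = 0.50197.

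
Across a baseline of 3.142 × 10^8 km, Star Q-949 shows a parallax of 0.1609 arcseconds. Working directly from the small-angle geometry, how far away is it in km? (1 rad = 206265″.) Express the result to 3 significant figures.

4.03 × 10^14 km

θ = 0.1609″ = 0.1609/206265 = 7.8006 × 10^-7 rad.
d = B/θ = (3.142 × 10^8) / (7.8006 × 10^-7) = 4.0279 × 10^14 km.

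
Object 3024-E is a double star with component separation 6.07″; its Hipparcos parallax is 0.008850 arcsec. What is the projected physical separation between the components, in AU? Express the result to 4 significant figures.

685.9 AU

d = 1/p = 1/0.008850″ = 112.99 pc.
At distance d (pc), an angle of θ arcsec spans θ·d AU: s = 6.07 × 112.99 = 685.85 AU.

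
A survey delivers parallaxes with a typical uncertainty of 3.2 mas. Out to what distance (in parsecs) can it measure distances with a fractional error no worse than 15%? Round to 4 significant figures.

46.88 pc

σ_d/d = σ_p/p, so the condition is σ_p/p ≤ 0.15, i.e. p ≥ σ_p/0.15.
p_min = 3.2/0.15 = 21.333 mas = 0.021333 arcsec.
d_max = 1/p_min = 1/0.021333 = 46.876 pc.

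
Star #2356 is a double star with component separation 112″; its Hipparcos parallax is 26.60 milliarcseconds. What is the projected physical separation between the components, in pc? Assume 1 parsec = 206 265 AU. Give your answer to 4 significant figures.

d = 1/p = 1/0.02660″ = 37.594 pc.
At distance d (pc), an angle of θ arcsec spans θ·d AU: s = 112 × 37.594 = 4210.5 AU.
= 4210.5 / 206265 = 0.020413 pc.

0.02041 pc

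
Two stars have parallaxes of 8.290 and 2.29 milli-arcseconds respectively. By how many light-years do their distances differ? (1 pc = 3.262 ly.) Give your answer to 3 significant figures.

d_A = 1/0.008290″ = 120.63 pc; d_B = 1/0.002290″ = 436.68 pc.
|d_B − d_A| = |436.68 − 120.63| = 316.05 pc = 316.05 × 3.262 ly = 1031 ly.

1030 ly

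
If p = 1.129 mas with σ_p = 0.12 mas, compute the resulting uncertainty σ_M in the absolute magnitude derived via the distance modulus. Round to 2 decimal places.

σ_M = 0.23 mag

M = m − 5 log₁₀ d + 5 = m + 5 log₁₀ p + 5, so ∂M/∂p = 5/(p ln 10).
σ_M = (5/ln 10) · (σ_p/p) = 2.1715 × 0.12/1.129 = 2.1715 × 0.10629 = 0.23081.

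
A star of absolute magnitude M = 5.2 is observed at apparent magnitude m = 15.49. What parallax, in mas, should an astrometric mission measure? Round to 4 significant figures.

m − M = 15.49 − 5.2 = 10.29.
d = 10^((m−M)/5 + 1) = 10^3.058 = 1142.9 pc.
p = 1/d = 1/1142.9 = 0.00087497 arcsec = 0.87497 mas.

0.8750 mas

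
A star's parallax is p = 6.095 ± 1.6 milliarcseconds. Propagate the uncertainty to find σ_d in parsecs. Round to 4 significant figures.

d = 1/p, so σ_d = σ_p / p².
σ_d = 0.00160 / (0.006095)² = 0.00160 / 0.000037149 = 43.07 pc.

43.07 pc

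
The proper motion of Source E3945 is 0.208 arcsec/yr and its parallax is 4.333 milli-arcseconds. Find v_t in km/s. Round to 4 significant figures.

d = 1/p = 1/0.004333″ = 230.79 pc.
v_t = 4.74 × μ × d = 4.74 × 0.208 × 230.79 = 227.54 km/s.

227.5 km/s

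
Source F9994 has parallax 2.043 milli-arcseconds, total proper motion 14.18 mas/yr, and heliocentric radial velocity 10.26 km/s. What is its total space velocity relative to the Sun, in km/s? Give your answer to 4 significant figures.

d = 1/p = 1/0.002043″ = 489.48 pc.
μ = 14.18 mas/yr = 0.01418 ″/yr.
v_t = 4.740 μ d = 4.740 × 0.01418 × 489.48 = 32.9 km/s.
v = √(v_r² + v_t²) = √(10.26² + 32.9²) = √1187.68 = 34.463 km/s.

34.46 km/s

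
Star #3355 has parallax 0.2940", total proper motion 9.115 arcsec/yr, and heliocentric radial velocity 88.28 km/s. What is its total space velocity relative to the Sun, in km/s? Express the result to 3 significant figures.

171 km/s

d = 1/p = 1/0.2940″ = 3.4014 pc.
v_t = 4.740 μ d = 4.740 × 9.115 × 3.4014 = 146.96 km/s.
v = √(v_r² + v_t²) = √(88.28² + 146.96²) = √29390.6 = 171.44 km/s.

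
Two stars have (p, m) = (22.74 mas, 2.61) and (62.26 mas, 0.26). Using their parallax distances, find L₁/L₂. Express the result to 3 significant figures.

L₁/L₂ = 0.861

d₁ = 1/p₁ = 1/0.02274″ = 43.975 pc; d₂ = 1/p₂ = 1/0.06226″ = 16.062 pc.
M₁ = m₁ − 5 log₁₀ d₁ + 5 = 2.61 − 8.2160 + 5 = -0.6060.
M₂ = 0.26 − 6.0290 + 5 = -0.7690.
L₁/L₂ = 10^(0.4(M₂ − M₁)) = 10^(0.4 × (-0.1630)) = 10^(-0.06520) = 0.8606.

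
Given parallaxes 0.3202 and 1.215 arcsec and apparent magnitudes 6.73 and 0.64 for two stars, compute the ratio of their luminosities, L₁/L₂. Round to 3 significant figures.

d₁ = 1/p₁ = 1/0.3202″ = 3.123 pc; d₂ = 1/p₂ = 1/1.215″ = 0.82305 pc.
M₁ = m₁ − 5 log₁₀ d₁ + 5 = 6.73 − 2.4729 + 5 = 9.2571.
M₂ = 0.64 − (-0.4229) + 5 = 6.0629.
L₁/L₂ = 10^(0.4(M₂ − M₁)) = 10^(0.4 × (-3.1942)) = 10^(-1.27768) = 0.052762.

L₁/L₂ = 0.0528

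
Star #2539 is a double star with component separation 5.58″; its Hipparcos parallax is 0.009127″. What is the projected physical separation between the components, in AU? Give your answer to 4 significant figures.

611.4 AU

d = 1/p = 1/0.009127″ = 109.57 pc.
At distance d (pc), an angle of θ arcsec spans θ·d AU: s = 5.58 × 109.57 = 611.4 AU.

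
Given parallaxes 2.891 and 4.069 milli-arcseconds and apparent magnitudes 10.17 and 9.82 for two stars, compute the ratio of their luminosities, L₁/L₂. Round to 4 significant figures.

d₁ = 1/p₁ = 1/0.002891″ = 345.9 pc; d₂ = 1/p₂ = 1/0.004069″ = 245.76 pc.
M₁ = m₁ − 5 log₁₀ d₁ + 5 = 10.17 − 12.6948 + 5 = 2.4752.
M₂ = 9.82 − 11.9526 + 5 = 2.8674.
L₁/L₂ = 10^(0.4(M₂ − M₁)) = 10^(0.4 × 0.3922) = 10^0.15688 = 1.4351.

L₁/L₂ = 1.435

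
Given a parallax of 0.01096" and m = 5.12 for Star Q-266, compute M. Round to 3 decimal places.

d = 1/p = 1/0.01096″ = 91.241 pc.
m − M = 5 log₁₀(91.241) − 5 = 9.8010 − 5 = 4.8010.
M = m − (m − M) = 5.12 − 4.8010 = 0.319.

M = 0.319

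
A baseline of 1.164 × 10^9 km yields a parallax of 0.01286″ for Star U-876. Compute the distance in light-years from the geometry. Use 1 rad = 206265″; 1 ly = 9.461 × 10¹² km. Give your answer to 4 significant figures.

θ = 0.01286″ = 0.01286/206265 = 6.2347 × 10^-8 rad.
d = B/θ = (1.164 × 10^9) / (6.2347 × 10^-8) = 1.8670 × 10^16 km = (1.8670 × 10^16) / (9.461 × 10^12) ly = 1973.4 ly.

1973 ly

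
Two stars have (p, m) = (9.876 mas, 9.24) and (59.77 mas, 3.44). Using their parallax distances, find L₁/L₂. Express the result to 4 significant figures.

d₁ = 1/p₁ = 1/0.009876″ = 101.26 pc; d₂ = 1/p₂ = 1/0.05977″ = 16.731 pc.
M₁ = m₁ − 5 log₁₀ d₁ + 5 = 9.24 − 10.0272 + 5 = 4.2128.
M₂ = 3.44 − 6.1176 + 5 = 2.3224.
L₁/L₂ = 10^(0.4(M₂ − M₁)) = 10^(0.4 × (-1.8904)) = 10^(-0.75616) = 0.17532.

L₁/L₂ = 0.1753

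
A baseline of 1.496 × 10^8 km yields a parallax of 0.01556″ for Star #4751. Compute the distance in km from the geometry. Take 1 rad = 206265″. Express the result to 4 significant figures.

1.983 × 10^15 km

θ = 0.01556″ = 0.01556/206265 = 7.5437 × 10^-8 rad.
d = B/θ = (1.496 × 10^8) / (7.5437 × 10^-8) = 1.9831 × 10^15 km.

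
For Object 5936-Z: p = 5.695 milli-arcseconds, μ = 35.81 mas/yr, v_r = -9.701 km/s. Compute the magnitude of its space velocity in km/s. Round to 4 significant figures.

d = 1/p = 1/0.005695″ = 175.59 pc.
μ = 35.81 mas/yr = 0.03581 ″/yr.
v_t = 4.740 μ d = 4.740 × 0.03581 × 175.59 = 29.805 km/s.
v = √(v_r² + v_t²) = √((-9.701)² + 29.805²) = √982.447 = 31.344 km/s.

31.34 km/s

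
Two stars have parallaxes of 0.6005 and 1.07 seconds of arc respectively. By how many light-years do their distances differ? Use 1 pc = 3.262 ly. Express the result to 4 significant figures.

d_A = 1/0.6005″ = 1.6653 pc; d_B = 1/1.070″ = 0.93458 pc.
|d_B − d_A| = |0.93458 − 1.6653| = 0.73072 pc = 0.73072 × 3.262 ly = 2.3836 ly.

2.384 ly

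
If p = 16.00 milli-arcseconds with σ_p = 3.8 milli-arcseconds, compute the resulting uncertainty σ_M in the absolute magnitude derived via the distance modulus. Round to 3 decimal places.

σ_M = 0.516 mag

M = m − 5 log₁₀ d + 5 = m + 5 log₁₀ p + 5, so ∂M/∂p = 5/(p ln 10).
σ_M = (5/ln 10) · (σ_p/p) = 2.1715 × 3.8/16.00 = 2.1715 × 0.2375 = 0.51573.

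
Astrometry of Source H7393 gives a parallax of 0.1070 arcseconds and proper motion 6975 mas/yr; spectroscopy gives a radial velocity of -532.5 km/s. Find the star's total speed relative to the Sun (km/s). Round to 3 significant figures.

616 km/s

d = 1/p = 1/0.1070″ = 9.3458 pc.
μ = 6975 mas/yr = 6.975 ″/yr.
v_t = 4.740 μ d = 4.740 × 6.975 × 9.3458 = 308.99 km/s.
v = √(v_r² + v_t²) = √((-532.5)² + 308.99²) = √379031 = 615.65 km/s.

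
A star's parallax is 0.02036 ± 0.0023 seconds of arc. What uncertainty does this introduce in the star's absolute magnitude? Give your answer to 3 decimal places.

M = m − 5 log₁₀ d + 5 = m + 5 log₁₀ p + 5, so ∂M/∂p = 5/(p ln 10).
σ_M = (5/ln 10) · (σ_p/p) = 2.1715 × 0.0023/0.02036 = 2.1715 × 0.11297 = 0.24531.

σ_M = 0.245 mag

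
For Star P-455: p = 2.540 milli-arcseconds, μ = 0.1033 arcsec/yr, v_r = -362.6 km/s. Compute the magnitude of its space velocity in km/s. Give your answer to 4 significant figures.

410.7 km/s

d = 1/p = 1/0.002540″ = 393.7 pc.
v_t = 4.740 μ d = 4.740 × 0.1033 × 393.7 = 192.77 km/s.
v = √(v_r² + v_t²) = √((-362.6)² + 192.77²) = √168639 = 410.66 km/s.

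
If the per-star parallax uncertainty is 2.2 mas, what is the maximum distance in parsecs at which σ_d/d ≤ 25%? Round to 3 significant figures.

114 pc

σ_d/d = σ_p/p, so the condition is σ_p/p ≤ 0.25, i.e. p ≥ σ_p/0.25.
p_min = 2.2/0.25 = 8.8 mas = 0.0088 arcsec.
d_max = 1/p_min = 1/0.0088 = 113.64 pc.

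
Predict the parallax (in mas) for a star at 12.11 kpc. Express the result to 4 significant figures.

d = 12.11 kpc = 12110 pc.
p = 1/d = 1/12110 = 0.000082576 arcsec.
= 0.000082576 × 1000 = 0.082576 mas.

0.08258 mas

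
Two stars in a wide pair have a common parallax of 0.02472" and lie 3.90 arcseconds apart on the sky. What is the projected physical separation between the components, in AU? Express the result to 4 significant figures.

d = 1/p = 1/0.02472″ = 40.453 pc.
At distance d (pc), an angle of θ arcsec spans θ·d AU: s = 3.90 × 40.453 = 157.77 AU.

157.8 AU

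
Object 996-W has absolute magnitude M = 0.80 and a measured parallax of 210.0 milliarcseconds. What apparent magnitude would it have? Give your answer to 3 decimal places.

d = 1/p = 1/0.2100″ = 4.7619 pc.
m − M = 5 log₁₀ d − 5 = 5 log₁₀(4.7619) − 5 = 3.3889 − 5 = -1.6111.
m = M + (m − M) = 0.80 + (-1.6111) = -0.811.

m = -0.811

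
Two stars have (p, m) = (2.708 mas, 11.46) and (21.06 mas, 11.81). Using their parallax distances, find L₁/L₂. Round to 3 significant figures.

L₁/L₂ = 83.5

d₁ = 1/p₁ = 1/0.002708″ = 369.28 pc; d₂ = 1/p₂ = 1/0.02106″ = 47.483 pc.
M₁ = m₁ − 5 log₁₀ d₁ + 5 = 11.46 − 12.8368 + 5 = 3.6232.
M₂ = 11.81 − 8.3827 + 5 = 8.4273.
L₁/L₂ = 10^(0.4(M₂ − M₁)) = 10^(0.4 × 4.8041) = 10^1.92164 = 83.491.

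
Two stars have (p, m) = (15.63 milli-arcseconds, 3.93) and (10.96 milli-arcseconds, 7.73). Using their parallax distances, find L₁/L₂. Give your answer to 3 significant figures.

L₁/L₂ = 16.3

d₁ = 1/p₁ = 1/0.01563″ = 63.98 pc; d₂ = 1/p₂ = 1/0.01096″ = 91.241 pc.
M₁ = m₁ − 5 log₁₀ d₁ + 5 = 3.93 − 9.0302 + 5 = -0.1002.
M₂ = 7.73 − 9.8010 + 5 = 2.9290.
L₁/L₂ = 10^(0.4(M₂ − M₁)) = 10^(0.4 × 3.0292) = 10^1.21168 = 16.281.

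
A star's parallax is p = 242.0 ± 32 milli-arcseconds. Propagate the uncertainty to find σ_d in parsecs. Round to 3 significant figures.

d = 1/p, so σ_d = σ_p / p².
σ_d = 0.0320 / (0.2420)² = 0.0320 / 0.058564 = 0.54641 pc.

0.546 pc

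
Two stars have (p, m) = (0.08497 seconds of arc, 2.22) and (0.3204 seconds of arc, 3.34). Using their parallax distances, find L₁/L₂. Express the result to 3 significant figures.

L₁/L₂ = 39.9

d₁ = 1/p₁ = 1/0.08497″ = 11.769 pc; d₂ = 1/p₂ = 1/0.3204″ = 3.1211 pc.
M₁ = m₁ − 5 log₁₀ d₁ + 5 = 2.22 − 5.3537 + 5 = 1.8663.
M₂ = 3.34 − 2.4715 + 5 = 5.8685.
L₁/L₂ = 10^(0.4(M₂ − M₁)) = 10^(0.4 × 4.0022) = 10^1.60088 = 39.891.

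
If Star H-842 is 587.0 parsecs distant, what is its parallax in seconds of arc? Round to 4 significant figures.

0.001704 arcsec

p = 1/d = 1/587 = 0.0017036 arcsec.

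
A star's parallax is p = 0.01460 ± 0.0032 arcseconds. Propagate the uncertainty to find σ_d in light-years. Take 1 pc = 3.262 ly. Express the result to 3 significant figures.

49.0 ly

d = 1/p, so σ_d = σ_p / p².
σ_d = 0.00320 / (0.01460)² = 0.00320 / 0.00021316 = 15.012 pc = 15.012 × 3.262 ly = 48.969 ly.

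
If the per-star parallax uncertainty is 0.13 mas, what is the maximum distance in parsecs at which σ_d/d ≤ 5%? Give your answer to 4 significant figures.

384.6 pc

σ_d/d = σ_p/p, so the condition is σ_p/p ≤ 0.05, i.e. p ≥ σ_p/0.05.
p_min = 0.13/0.05 = 2.6 mas = 0.0026 arcsec.
d_max = 1/p_min = 1/0.0026 = 384.62 pc.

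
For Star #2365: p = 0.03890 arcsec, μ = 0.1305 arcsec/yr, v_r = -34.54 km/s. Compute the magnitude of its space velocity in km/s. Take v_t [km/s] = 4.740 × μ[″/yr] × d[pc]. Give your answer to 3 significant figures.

38.0 km/s

d = 1/p = 1/0.03890″ = 25.707 pc.
v_t = 4.740 μ d = 4.740 × 0.1305 × 25.707 = 15.902 km/s.
v = √(v_r² + v_t²) = √((-34.54)² + 15.902²) = √1445.89 = 38.025 km/s.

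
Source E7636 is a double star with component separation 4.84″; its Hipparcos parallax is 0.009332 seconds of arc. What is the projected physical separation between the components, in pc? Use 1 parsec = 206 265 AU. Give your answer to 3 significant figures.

0.00251 pc

d = 1/p = 1/0.009332″ = 107.16 pc.
At distance d (pc), an angle of θ arcsec spans θ·d AU: s = 4.84 × 107.16 = 518.65 AU.
= 518.65 / 206265 = 0.0025145 pc.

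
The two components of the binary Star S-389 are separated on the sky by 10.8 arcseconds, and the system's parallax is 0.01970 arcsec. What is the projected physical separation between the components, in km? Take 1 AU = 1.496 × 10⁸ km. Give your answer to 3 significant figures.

8.20 × 10^10 km

d = 1/p = 1/0.01970″ = 50.761 pc.
At distance d (pc), an angle of θ arcsec spans θ·d AU: s = 10.8 × 50.761 = 548.22 AU.
= 548.22 × 1.496 × 10⁸ km = 8.2014 × 10^10 km.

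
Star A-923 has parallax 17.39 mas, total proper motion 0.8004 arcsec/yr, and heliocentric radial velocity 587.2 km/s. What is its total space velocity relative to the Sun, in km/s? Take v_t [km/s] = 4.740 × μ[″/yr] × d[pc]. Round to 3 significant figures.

626 km/s

d = 1/p = 1/0.01739″ = 57.504 pc.
v_t = 4.740 μ d = 4.740 × 0.8004 × 57.504 = 218.16 km/s.
v = √(v_r² + v_t²) = √(587.2² + 218.16²) = √392398 = 626.42 km/s.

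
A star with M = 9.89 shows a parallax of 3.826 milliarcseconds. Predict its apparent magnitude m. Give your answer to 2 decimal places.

d = 1/p = 1/0.003826″ = 261.37 pc.
m − M = 5 log₁₀ d − 5 = 5 log₁₀(261.37) − 5 = 12.0863 − 5 = 7.0863.
m = M + (m − M) = 9.89 + 7.0863 = 16.98.

m = 16.98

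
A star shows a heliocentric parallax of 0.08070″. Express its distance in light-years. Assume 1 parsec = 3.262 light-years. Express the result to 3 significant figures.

d = 1/p = 1/0.08070 = 12.392 pc.
In light-years: 12.392 × 3.262 = 40.423 ly.

40.4 light years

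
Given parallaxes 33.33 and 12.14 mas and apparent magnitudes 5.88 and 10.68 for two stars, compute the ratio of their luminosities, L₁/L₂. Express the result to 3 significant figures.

L₁/L₂ = 11.0

d₁ = 1/p₁ = 1/0.03333″ = 30.003 pc; d₂ = 1/p₂ = 1/0.01214″ = 82.372 pc.
M₁ = m₁ − 5 log₁₀ d₁ + 5 = 5.88 − 7.3858 + 5 = 3.4942.
M₂ = 10.68 − 9.5789 + 5 = 6.1011.
L₁/L₂ = 10^(0.4(M₂ − M₁)) = 10^(0.4 × 2.6069) = 10^1.04276 = 11.035.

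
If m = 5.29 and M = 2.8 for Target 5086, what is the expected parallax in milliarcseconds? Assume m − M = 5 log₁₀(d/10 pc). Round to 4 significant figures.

31.77 mas

m − M = 5.29 − 2.8 = 2.49.
d = 10^((m−M)/5 + 1) = 10^1.498 = 31.477 pc.
p = 1/d = 1/31.477 = 0.031769 arcsec = 31.769 mas.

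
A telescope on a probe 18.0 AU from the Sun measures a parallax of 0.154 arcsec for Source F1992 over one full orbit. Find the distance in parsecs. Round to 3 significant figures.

117 pc

With baseline B (in AU) and parallax p (in arcsec), d = B/p parsecs.
d = 18.0 / 0.154 = 116.88 pc.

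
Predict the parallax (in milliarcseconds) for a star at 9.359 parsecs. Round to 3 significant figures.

p = 1/d = 1/9.359 = 0.10685 arcsec.
= 0.10685 × 1000 = 106.85 mas.

107 mas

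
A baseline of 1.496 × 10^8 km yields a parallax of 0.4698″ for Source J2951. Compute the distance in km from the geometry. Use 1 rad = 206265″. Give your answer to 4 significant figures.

θ = 0.4698″ = 0.4698/206265 = 2.2777 × 10^-6 rad.
d = B/θ = (1.496 × 10^8) / (2.2777 × 10^-6) = 6.5680 × 10^13 km.

6.568 × 10^13 km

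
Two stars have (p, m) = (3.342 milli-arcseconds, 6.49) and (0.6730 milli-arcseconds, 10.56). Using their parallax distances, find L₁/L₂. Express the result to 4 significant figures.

L₁/L₂ = 1.722

d₁ = 1/p₁ = 1/0.003342″ = 299.22 pc; d₂ = 1/p₂ = 1/0.0006730″ = 1485.9 pc.
M₁ = m₁ − 5 log₁₀ d₁ + 5 = 6.49 − 12.3800 + 5 = -0.8900.
M₂ = 10.56 − 15.8599 + 5 = -0.2999.
L₁/L₂ = 10^(0.4(M₂ − M₁)) = 10^(0.4 × 0.5901) = 10^0.23604 = 1.722.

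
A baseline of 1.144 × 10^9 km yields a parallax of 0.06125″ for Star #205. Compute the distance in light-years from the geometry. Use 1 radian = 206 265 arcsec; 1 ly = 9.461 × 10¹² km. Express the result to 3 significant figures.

407 ly

θ = 0.06125″ = 0.06125/206265 = 2.9695 × 10^-7 rad.
d = B/θ = (1.144 × 10^9) / (2.9695 × 10^-7) = 3.8525 × 10^15 km = (3.8525 × 10^15) / (9.461 × 10^12) ly = 407.2 ly.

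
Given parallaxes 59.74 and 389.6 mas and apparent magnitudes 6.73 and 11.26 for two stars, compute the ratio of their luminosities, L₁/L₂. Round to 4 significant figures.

d₁ = 1/p₁ = 1/0.05974″ = 16.739 pc; d₂ = 1/p₂ = 1/0.3896″ = 2.5667 pc.
M₁ = m₁ − 5 log₁₀ d₁ + 5 = 6.73 − 6.1186 + 5 = 5.6114.
M₂ = 11.26 − 2.0469 + 5 = 14.2131.
L₁/L₂ = 10^(0.4(M₂ − M₁)) = 10^(0.4 × 8.6017) = 10^3.44068 = 2758.5.

L₁/L₂ = 2759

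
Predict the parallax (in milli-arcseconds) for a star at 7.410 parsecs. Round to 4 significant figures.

p = 1/d = 1/7.41 = 0.13495 arcsec.
= 0.13495 × 1000 = 134.95 mas.

135.0 mas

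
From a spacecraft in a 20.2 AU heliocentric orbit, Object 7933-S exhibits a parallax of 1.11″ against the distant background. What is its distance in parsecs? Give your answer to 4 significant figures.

With baseline B (in AU) and parallax p (in arcsec), d = B/p parsecs.
d = 20.2 / 1.11 = 18.198 pc.

18.20 pc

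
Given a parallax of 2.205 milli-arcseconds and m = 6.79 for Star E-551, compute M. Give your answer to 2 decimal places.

d = 1/p = 1/0.002205″ = 453.51 pc.
m − M = 5 log₁₀(453.51) − 5 = 13.2829 − 5 = 8.2829.
M = m − (m − M) = 6.79 − 8.2829 = -1.49.

M = -1.49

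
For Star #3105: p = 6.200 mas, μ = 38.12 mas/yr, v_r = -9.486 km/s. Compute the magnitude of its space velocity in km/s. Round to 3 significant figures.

30.6 km/s

d = 1/p = 1/0.006200″ = 161.29 pc.
μ = 38.12 mas/yr = 0.03812 ″/yr.
v_t = 4.740 μ d = 4.740 × 0.03812 × 161.29 = 29.143 km/s.
v = √(v_r² + v_t²) = √((-9.486)² + 29.143²) = √939.299 = 30.648 km/s.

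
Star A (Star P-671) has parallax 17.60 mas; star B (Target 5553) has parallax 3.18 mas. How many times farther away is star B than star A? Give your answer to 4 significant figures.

5.535

Since d = 1/p, d_B/d_A = p_A/p_B.
= 17.60 / 3.18 = 5.5346.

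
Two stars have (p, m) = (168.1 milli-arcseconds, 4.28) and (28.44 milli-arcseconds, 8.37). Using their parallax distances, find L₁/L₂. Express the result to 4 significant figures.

d₁ = 1/p₁ = 1/0.1681″ = 5.9488 pc; d₂ = 1/p₂ = 1/0.02844″ = 35.162 pc.
M₁ = m₁ − 5 log₁₀ d₁ + 5 = 4.28 − 3.8721 + 5 = 5.4079.
M₂ = 8.37 − 7.7304 + 5 = 5.6396.
L₁/L₂ = 10^(0.4(M₂ − M₁)) = 10^(0.4 × 0.2317) = 10^0.09268 = 1.2379.

L₁/L₂ = 1.238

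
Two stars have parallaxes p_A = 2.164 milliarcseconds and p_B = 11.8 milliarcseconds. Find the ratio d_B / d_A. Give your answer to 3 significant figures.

0.183

Since d = 1/p, d_B/d_A = p_A/p_B.
= 2.164 / 11.8 = 0.18339.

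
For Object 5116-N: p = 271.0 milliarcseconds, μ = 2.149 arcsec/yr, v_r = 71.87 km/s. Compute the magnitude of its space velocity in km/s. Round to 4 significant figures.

81.11 km/s

d = 1/p = 1/0.2710″ = 3.69 pc.
v_t = 4.740 μ d = 4.740 × 2.149 × 3.69 = 37.587 km/s.
v = √(v_r² + v_t²) = √(71.87² + 37.587²) = √6578.08 = 81.105 km/s.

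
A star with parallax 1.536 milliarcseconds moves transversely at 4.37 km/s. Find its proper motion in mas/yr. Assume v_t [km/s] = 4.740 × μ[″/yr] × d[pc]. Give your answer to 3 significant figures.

d = 1/p = 1/0.001536″ = 651.04 pc.
μ = v_t / (4.74 d) = 4.37 / (4.74 × 651.04) = 4.37 / 3085.9 = 0.0014161 ″/yr = 1.4161 mas/yr.

1.42 mas/yr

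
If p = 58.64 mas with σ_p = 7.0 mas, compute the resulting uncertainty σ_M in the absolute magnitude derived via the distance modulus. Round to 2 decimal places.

M = m − 5 log₁₀ d + 5 = m + 5 log₁₀ p + 5, so ∂M/∂p = 5/(p ln 10).
σ_M = (5/ln 10) · (σ_p/p) = 2.1715 × 7.0/58.64 = 2.1715 × 0.11937 = 0.25921.

σ_M = 0.26 mag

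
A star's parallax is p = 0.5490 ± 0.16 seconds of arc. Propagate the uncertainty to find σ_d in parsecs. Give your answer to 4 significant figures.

0.5309 pc

d = 1/p, so σ_d = σ_p / p².
σ_d = 0.160 / (0.5490)² = 0.160 / 0.3014 = 0.53086 pc.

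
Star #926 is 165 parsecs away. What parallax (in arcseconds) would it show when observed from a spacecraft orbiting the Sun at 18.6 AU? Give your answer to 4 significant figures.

p (arcsec) = B (AU) / d (pc).
p = 18.6 / 165 = 0.11273 arcsec.

0.1127 arcsec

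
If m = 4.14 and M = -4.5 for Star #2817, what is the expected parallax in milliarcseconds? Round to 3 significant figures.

m − M = 4.14 − (-4.5) = 8.64.
d = 10^((m−M)/5 + 1) = 10^2.728 = 534.56 pc.
p = 1/d = 1/534.56 = 0.0018707 arcsec = 1.8707 mas.

1.87 mas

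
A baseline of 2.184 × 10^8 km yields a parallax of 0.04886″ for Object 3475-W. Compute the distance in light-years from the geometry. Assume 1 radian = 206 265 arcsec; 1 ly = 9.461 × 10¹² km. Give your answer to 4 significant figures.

θ = 0.04886″ = 0.04886/206265 = 2.3688 × 10^-7 rad.
d = B/θ = (2.184 × 10^8) / (2.3688 × 10^-7) = 9.2199 × 10^14 km = (9.2199 × 10^14) / (9.461 × 10^12) ly = 97.452 ly.

97.45 ly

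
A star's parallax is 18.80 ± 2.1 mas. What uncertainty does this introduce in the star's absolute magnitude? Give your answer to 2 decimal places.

σ_M = 0.24 mag

M = m − 5 log₁₀ d + 5 = m + 5 log₁₀ p + 5, so ∂M/∂p = 5/(p ln 10).
σ_M = (5/ln 10) · (σ_p/p) = 2.1715 × 2.1/18.80 = 2.1715 × 0.1117 = 0.24256.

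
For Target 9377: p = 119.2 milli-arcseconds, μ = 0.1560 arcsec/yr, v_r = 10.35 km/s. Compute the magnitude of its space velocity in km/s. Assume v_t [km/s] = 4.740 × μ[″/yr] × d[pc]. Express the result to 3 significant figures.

d = 1/p = 1/0.1192″ = 8.3893 pc.
v_t = 4.740 μ d = 4.740 × 0.1560 × 8.3893 = 6.2034 km/s.
v = √(v_r² + v_t²) = √(10.35² + 6.2034²) = √145.605 = 12.067 km/s.

12.1 km/s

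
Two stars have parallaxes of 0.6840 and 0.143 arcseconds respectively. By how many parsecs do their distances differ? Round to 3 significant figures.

d_A = 1/0.6840″ = 1.462 pc; d_B = 1/0.1430″ = 6.993 pc.
|d_B − d_A| = |6.993 − 1.462| = 5.531 pc.

5.53 pc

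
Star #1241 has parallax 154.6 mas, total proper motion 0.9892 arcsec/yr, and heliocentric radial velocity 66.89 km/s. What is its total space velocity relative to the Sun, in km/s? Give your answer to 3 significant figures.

d = 1/p = 1/0.1546″ = 6.4683 pc.
v_t = 4.740 μ d = 4.740 × 0.9892 × 6.4683 = 30.329 km/s.
v = √(v_r² + v_t²) = √(66.89² + 30.329²) = √5394.12 = 73.445 km/s.

73.4 km/s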